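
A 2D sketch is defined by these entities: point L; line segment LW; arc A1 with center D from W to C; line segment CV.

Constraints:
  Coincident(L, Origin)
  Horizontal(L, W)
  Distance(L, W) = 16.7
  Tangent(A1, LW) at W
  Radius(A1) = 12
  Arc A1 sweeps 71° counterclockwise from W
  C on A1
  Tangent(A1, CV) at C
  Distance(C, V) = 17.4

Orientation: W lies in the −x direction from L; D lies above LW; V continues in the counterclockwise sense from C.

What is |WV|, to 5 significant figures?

29.864

On A1, W sits at bearing -90° from D; a 71° counterclockwise sweep puts C at bearing -19°, so C = D + 12.0·(cos -19°, sin -19°) = (-5.3538, 8.0932). A1 meets CV tangentially, so DC is at right angles to CV, so CV runs along (−sin -19°, cos -19°); with |CV| = 17.4, V = (0.31111, 24.545). Then |WV| = |V − W| = 29.864.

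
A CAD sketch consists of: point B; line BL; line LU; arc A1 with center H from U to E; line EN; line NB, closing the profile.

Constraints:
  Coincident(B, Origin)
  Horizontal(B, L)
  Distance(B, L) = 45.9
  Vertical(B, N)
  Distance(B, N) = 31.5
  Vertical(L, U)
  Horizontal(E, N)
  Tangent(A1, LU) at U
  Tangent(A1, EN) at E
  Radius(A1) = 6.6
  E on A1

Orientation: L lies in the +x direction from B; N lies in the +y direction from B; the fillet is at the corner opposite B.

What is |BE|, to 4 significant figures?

50.37

B is at the origin; BL is horizontal with |BL| = 45.9 and L on the +x side, so L = (45.90, 0.000). BN is vertical with |BN| = 31.5 and N on the +y side, so N = (0.000, 31.50). The virtual corner opposite B is at (45.90, 31.50). A1 meets LU tangentially, so HU is at right angles to LU and tangency of A1 to EN means the radius HE is perpendicular to EN, with radius 6.6, so the center H sits 6.6 in from both sides at H = (39.30, 24.90). That places the tangent points at U = (45.90, 24.90) on LU and E = (39.30, 31.50) on EN. Then |BE| = |E − B| = 50.37.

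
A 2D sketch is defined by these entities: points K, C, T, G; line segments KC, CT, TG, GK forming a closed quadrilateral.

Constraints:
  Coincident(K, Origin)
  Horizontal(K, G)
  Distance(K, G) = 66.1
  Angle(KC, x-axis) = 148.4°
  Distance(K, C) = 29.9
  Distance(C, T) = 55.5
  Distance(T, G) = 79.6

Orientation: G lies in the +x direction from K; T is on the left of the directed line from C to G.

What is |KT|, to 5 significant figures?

58.527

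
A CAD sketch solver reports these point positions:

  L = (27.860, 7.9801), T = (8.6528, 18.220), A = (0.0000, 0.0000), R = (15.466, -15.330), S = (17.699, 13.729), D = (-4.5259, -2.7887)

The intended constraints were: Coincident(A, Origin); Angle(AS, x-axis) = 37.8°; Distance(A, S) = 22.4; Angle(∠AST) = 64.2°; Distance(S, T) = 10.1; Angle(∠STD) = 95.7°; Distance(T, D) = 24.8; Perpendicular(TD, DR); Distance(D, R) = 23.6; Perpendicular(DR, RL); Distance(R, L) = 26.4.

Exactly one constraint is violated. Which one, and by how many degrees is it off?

Perpendicular(DR, RL) — off by 4.10°.

A = (0.00, 0.00) ✓; AS at 37.80° ✓; |AS| = 22.40 ✓; ∠AST = 64.20° ✓; |ST| = 10.10 ✓; ∠STD = 95.70° ✓; |TD| = 24.80 ✓; ∠(TD, DR) = 90.00° ✓; |DR| = 23.60 ✓; ∠(DR, RL) = 94.10° ✗; |RL| = 26.40 ✓.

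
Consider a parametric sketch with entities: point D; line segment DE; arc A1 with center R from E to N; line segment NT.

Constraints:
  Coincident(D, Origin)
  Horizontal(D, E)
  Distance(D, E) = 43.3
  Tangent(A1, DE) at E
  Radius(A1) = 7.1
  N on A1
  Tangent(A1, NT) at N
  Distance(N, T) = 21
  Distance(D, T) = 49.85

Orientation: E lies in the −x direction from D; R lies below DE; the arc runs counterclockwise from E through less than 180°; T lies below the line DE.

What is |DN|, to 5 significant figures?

50.721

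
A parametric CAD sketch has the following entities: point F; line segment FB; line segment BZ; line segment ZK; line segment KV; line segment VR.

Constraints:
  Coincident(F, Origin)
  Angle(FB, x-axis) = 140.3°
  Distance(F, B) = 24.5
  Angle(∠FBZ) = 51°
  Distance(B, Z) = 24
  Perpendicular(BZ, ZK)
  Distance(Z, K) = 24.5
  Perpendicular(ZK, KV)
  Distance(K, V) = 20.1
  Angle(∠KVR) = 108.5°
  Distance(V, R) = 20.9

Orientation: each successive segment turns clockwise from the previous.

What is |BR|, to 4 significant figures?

5.419

ZK ⟂ KV, so KV runs at -168.7°; with |KV| = 20.1, V = (-10.23, -7.611). ∠KVR = 108.5° gives VR at 119.8° from the x-axis; with |VR| = 20.9, R = (-20.61, 10.53). Then |BR| = |R − B| = 5.419.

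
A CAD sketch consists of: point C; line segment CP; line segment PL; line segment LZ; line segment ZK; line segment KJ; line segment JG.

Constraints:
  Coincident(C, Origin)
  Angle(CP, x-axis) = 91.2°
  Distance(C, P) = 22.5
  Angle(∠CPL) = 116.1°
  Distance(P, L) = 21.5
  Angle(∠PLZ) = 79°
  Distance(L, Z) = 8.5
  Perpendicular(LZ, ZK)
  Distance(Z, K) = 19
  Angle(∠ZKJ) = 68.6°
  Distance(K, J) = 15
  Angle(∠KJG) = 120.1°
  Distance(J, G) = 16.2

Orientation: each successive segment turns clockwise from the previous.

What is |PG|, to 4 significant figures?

26.48

∠ZKJ = 68.6° gives KJ at 84.90° from the x-axis; with |KJ| = 15.0, J = (4.117, 33.81). ∠KJG = 120.1° gives JG at 25.00° from the x-axis; with |JG| = 16.2, G = (18.80, 40.65). Then |PG| = |G − P| = 26.48.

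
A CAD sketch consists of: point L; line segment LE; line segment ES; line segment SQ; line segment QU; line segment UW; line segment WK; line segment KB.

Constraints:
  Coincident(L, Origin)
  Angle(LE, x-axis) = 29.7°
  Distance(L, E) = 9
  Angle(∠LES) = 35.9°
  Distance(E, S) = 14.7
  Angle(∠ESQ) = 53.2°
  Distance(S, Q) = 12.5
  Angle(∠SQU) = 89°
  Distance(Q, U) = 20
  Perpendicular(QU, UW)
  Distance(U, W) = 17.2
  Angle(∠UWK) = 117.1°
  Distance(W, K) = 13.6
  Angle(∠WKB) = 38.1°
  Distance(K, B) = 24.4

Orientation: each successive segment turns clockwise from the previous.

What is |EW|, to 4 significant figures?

15.96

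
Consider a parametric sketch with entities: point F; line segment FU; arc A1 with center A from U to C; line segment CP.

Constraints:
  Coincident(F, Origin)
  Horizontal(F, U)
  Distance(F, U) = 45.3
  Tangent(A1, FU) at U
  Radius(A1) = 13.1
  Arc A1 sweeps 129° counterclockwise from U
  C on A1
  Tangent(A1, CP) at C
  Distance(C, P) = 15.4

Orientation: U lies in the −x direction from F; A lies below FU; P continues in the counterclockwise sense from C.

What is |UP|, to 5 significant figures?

33.316

F is at the origin; F and U share the same y with |FU| = 45.3 and U on the −x side, so U = (-45.300, 0.0000). A1 meets FU tangentially, so AU is at right angles to FU, so A = U + (0, -13.1) = (-45.300, -13.100). On A1, U sits at bearing 90° from A; a 129° counterclockwise sweep puts C at bearing 219°, so C = A + 13.1·(cos 219°, sin 219°) = (-55.481, -21.344). Tangency of A1 to CP means the radius AC is perpendicular to CP, so CP runs along (−sin 219°, cos 219°); with |CP| = 15.4, P = (-45.789, -33.312). Then |UP| = |P − U| = 33.316.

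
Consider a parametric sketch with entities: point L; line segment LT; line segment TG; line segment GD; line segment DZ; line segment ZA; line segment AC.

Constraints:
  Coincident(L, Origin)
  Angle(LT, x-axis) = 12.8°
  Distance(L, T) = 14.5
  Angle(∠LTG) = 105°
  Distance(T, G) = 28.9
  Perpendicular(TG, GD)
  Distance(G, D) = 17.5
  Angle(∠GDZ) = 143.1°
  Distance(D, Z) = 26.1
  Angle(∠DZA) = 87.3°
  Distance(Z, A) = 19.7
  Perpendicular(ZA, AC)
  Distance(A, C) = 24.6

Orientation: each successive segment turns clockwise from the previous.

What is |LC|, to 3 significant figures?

18.9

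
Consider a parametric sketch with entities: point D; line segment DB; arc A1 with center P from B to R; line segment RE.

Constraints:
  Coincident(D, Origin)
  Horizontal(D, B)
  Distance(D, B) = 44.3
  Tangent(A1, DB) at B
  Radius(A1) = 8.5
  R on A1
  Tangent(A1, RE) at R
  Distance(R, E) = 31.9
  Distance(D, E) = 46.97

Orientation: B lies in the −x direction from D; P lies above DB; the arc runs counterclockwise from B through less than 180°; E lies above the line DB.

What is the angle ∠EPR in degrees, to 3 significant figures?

75.1°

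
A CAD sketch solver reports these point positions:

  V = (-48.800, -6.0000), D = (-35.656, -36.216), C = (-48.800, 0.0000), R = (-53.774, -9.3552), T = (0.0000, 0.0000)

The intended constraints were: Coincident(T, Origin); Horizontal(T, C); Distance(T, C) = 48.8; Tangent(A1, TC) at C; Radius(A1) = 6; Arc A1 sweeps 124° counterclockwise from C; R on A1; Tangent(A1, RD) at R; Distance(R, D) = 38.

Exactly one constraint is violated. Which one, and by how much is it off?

Distance(R, D) = 38 — off by 5.60.

T = (0.00, 0.00) ✓; T.y = 0.00, C.y = 0.00 ✓; |TC| = 48.80 ✓; ∠(VC, CT) = 90.00° ✓; |VC| = 6.000 ✓; bearing(V→R) − bearing(V→C) = 124.0° ✓; |VR| = 6.000 ✓; ∠(VR, RD) = 90.00° ✓; |RD| = 32.40 ✗.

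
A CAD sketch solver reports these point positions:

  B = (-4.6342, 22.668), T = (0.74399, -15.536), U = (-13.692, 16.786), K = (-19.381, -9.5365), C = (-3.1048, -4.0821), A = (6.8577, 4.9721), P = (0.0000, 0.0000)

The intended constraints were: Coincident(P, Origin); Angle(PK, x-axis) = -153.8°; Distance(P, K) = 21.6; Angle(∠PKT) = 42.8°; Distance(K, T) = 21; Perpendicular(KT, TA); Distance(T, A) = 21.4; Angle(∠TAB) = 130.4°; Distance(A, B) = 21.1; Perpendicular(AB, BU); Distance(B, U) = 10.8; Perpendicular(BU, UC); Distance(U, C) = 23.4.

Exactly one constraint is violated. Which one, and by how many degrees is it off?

Perpendicular(BU, UC) — off by 6.10°.

P = (0.00, 0.00) ✓; PK at -153.8° ✓; |PK| = 21.60 ✓; ∠PKT = 42.80° ✓; |KT| = 21.00 ✓; ∠(KT, TA) = 90.00° ✓; |TA| = 21.40 ✓; ∠TAB = 130.4° ✓; |AB| = 21.10 ✓; ∠(AB, BU) = 90.00° ✓; |BU| = 10.80 ✓; ∠(BU, UC) = 83.90° ✗; |UC| = 23.40 ✓.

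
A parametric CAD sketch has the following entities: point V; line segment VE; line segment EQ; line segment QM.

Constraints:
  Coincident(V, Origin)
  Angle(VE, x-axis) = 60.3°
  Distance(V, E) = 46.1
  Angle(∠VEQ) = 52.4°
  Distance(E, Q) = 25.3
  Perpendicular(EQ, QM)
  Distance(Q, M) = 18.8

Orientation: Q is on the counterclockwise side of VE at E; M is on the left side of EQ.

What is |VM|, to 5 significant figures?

17.949

∠VEQ = 52.4°, so EQ runs at 60.3° + (180° − 52.4°) = 187.90° from the x-axis; with |EQ| = 25.3, Q = E + 25.3·(cos 187.90°, sin 187.90°) = (-2.2192, 36.567). EQ is perpendicular to QM; with |QM| = 18.8 on the left of EQ, M = Q + 18.8·(0.13744, -0.99051) = (0.36471, 17.945). Then |VM| = |M − V| = 17.949.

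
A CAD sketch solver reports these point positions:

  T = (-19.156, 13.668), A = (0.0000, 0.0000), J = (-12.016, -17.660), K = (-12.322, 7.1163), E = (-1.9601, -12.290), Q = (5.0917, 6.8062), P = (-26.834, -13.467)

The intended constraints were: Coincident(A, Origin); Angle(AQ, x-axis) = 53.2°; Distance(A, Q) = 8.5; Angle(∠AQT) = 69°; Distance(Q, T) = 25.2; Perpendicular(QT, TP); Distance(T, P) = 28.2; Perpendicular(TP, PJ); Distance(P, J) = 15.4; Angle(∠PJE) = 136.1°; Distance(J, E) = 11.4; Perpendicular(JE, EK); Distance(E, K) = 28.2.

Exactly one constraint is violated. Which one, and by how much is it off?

Distance(E, K) = 28.2 — off by 6.20.

A = (0.00, 0.00) ✓; AQ at 53.20° ✓; |AQ| = 8.500 ✓; ∠AQT = 69.00° ✓; |QT| = 25.20 ✓; ∠(QT, TP) = 90.00° ✓; |TP| = 28.20 ✓; ∠(TP, PJ) = 90.00° ✓; |PJ| = 15.40 ✓; ∠PJE = 136.1° ✓; |JE| = 11.40 ✓; ∠(JE, EK) = 90.00° ✓; |EK| = 22.00 ✗.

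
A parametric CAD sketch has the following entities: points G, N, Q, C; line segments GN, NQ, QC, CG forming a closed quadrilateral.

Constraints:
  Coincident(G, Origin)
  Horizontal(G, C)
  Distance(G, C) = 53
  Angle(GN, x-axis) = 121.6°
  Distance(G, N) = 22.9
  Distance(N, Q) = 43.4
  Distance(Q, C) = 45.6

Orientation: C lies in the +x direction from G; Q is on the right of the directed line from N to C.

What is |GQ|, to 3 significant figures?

20.5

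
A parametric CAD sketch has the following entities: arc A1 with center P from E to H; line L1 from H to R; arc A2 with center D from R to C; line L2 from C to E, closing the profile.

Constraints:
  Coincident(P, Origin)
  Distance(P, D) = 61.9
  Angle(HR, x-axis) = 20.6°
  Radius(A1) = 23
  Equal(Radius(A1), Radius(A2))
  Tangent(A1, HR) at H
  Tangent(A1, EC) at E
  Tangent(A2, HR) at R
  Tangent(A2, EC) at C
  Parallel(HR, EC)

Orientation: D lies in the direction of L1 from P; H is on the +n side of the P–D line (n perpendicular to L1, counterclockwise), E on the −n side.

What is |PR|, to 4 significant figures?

66.03

The slot axis is L1's direction at 20.6°, so u = (cos 20.6°, sin 20.6°) = (0.9361, 0.3518) and n = (−sin 20.6°, cos 20.6°) = (-0.3518, 0.9361). P is at the origin and D lies 61.9 along u from P, so D = 61.9·u = (57.94, 21.78). Tangency of A1 to both parallel lines with radius 23.0 puts H and E at P ± 23.0·n: H = (-8.092, 21.53), E = (8.092, -21.53). Equal radii place R and C the same way about D: R = D + 23.0·n = (49.85, 43.31), C = D − 23.0·n = (66.03, 0.2496). Then |PR| = |R − P| = 66.03.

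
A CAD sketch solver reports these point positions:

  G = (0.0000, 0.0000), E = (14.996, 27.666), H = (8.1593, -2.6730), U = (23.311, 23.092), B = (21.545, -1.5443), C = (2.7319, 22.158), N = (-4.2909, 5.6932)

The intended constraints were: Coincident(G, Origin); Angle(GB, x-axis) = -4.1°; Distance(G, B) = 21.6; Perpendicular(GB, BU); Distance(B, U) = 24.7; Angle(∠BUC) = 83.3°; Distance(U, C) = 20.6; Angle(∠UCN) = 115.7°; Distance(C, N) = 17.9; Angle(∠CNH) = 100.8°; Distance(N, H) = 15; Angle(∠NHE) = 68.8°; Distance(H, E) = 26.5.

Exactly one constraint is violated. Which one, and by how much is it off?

Distance(H, E) = 26.5 — off by 4.60.

G = (0.00, 0.00) ✓; GB at -4.100° ✓; |GB| = 21.60 ✓; ∠(GB, BU) = 90.00° ✓; |BU| = 24.70 ✓; ∠BUC = 83.30° ✓; |UC| = 20.60 ✓; ∠UCN = 115.7° ✓; |CN| = 17.90 ✓; ∠CNH = 100.8° ✓; |NH| = 15.00 ✓; ∠NHE = 68.80° ✓; |HE| = 31.10 ✗.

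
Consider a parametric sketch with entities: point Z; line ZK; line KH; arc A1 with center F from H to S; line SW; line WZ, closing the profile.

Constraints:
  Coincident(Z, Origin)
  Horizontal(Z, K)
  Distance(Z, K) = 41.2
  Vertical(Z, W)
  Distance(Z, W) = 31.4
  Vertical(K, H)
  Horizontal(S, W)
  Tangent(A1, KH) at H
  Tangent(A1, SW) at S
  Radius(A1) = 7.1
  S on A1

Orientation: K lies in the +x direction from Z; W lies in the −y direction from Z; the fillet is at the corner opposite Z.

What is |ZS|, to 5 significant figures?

46.355

The virtual corner opposite Z is at (41.200, -31.400). A1 meets KH tangentially, so FH is at right angles to KH and the tangent condition forces FS to be normal to SW, with radius 7.1, so the center F sits 7.1 in from both sides at F = (34.100, -24.300). That places the tangent points at H = (41.200, -24.300) on KH and S = (34.100, -31.400) on SW. Then |ZS| = |S − Z| = 46.355.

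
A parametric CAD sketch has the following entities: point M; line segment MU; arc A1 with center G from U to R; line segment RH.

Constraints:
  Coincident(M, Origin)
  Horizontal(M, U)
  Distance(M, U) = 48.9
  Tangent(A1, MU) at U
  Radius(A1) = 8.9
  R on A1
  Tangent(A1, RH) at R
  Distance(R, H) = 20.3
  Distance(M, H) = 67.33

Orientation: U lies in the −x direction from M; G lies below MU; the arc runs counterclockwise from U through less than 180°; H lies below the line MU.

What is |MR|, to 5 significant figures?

58.060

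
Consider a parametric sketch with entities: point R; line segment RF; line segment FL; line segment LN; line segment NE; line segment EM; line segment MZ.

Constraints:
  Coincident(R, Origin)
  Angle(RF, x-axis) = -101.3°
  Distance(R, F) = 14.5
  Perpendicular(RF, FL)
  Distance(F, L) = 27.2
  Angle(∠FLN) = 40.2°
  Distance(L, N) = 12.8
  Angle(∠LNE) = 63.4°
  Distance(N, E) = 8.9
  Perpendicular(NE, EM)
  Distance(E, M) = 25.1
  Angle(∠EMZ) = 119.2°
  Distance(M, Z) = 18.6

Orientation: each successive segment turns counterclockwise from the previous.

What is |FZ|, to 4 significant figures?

52.88

R is at the origin; RF runs at -101.3° with length 14.5, so F = (-2.841, -14.22). RF ⟂ FL, so FL runs at -11.30°; with |FL| = 27.2, L = (23.83, -19.55). ∠FLN = 40.2° gives LN at 128.5° from the x-axis; with |LN| = 12.8, N = (15.86, -9.531). ∠LNE = 63.4° gives NE at -114.9° from the x-axis; with |NE| = 8.9, E = (12.12, -17.60). The perpendicularity gives EM at right angles to NE, so EM runs at -24.90°; with |EM| = 25.1, M = (34.88, -28.17). ∠EMZ = 119.2° gives MZ at 35.90° from the x-axis; with |MZ| = 18.6, Z = (49.95, -17.27). Then |FZ| = |Z − F| = 52.88.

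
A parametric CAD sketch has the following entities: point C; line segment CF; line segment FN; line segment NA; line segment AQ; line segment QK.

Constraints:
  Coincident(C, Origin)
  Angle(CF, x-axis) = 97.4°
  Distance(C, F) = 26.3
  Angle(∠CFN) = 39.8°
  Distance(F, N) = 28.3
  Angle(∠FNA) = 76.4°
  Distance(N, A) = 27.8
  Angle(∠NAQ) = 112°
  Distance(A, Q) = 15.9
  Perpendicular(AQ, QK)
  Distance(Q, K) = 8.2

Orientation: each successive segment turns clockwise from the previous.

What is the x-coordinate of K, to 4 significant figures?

-14.26

∠NAQ = 112.0° gives AQ at 145.6° from the x-axis; with |AQ| = 15.9, Q = (-18.90, 0.4515). AQ ⟂ QK, so QK runs at 55.60°; with |QK| = 8.2, K = (-14.26, 7.217). So K.x = -14.26.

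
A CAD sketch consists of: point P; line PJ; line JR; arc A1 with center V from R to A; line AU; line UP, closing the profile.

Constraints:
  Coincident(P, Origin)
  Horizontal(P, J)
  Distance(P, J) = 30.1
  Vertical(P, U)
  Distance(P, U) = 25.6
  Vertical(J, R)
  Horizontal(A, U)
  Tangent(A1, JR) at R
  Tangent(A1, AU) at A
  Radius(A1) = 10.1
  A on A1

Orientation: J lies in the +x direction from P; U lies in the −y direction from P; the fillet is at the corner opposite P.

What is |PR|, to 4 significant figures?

33.86

The virtual corner opposite P is at (30.10, -25.60). Since A1 is tangent to JR there, VR ⟂ JR and the tangent condition forces VA to be normal to AU, with radius 10.1, so the center V sits 10.1 in from both sides at V = (20.00, -15.50). That places the tangent points at R = (30.10, -15.50) on JR and A = (20.00, -25.60) on AU. Then |PR| = |R − P| = 33.86.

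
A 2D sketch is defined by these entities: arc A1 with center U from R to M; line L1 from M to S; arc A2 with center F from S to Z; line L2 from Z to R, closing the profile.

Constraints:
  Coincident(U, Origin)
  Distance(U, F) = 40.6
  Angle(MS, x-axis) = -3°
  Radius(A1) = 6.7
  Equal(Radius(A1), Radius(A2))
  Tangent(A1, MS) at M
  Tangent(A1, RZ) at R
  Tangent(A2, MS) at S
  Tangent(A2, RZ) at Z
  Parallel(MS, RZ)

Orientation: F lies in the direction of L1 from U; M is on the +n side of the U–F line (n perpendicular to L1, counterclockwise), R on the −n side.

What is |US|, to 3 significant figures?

41.1

Tangency of A1 to both parallel lines with radius 6.7 puts M and R at U ± 6.7·n: M = (0.351, 6.69), R = (-0.351, -6.69). Equal radii place S and Z the same way about F: S = F + 6.7·n = (40.9, 4.57), Z = F − 6.7·n = (40.2, -8.82). Then |US| = |S − U| = 41.1.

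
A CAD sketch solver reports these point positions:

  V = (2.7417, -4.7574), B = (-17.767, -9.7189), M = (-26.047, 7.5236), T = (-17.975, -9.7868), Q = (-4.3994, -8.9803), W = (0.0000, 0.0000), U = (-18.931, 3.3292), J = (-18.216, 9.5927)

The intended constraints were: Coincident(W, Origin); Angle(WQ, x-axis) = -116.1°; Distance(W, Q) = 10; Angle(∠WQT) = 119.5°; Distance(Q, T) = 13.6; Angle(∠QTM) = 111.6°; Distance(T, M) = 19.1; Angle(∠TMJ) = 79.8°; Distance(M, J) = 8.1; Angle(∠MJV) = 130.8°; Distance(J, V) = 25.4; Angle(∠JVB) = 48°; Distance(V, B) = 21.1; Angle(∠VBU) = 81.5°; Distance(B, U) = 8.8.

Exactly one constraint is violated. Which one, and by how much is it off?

Distance(B, U) = 8.8 — off by 4.30.

W = (0.00, 0.00) ✓; WQ at -116.1° ✓; |WQ| = 10.00 ✓; ∠WQT = 119.5° ✓; |QT| = 13.60 ✓; ∠QTM = 111.6° ✓; |TM| = 19.10 ✓; ∠TMJ = 79.80° ✓; |MJ| = 8.100 ✓; ∠MJV = 130.8° ✓; |JV| = 25.40 ✓; ∠JVB = 48.00° ✓; |VB| = 21.10 ✓; ∠VBU = 81.50° ✓; |BU| = 13.10 ✗.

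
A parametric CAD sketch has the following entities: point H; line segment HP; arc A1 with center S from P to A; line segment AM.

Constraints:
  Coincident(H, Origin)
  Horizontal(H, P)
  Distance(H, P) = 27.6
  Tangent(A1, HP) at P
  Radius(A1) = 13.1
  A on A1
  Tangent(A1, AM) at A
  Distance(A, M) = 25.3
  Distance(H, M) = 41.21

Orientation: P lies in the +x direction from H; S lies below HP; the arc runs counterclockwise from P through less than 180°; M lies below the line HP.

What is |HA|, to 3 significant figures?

19.6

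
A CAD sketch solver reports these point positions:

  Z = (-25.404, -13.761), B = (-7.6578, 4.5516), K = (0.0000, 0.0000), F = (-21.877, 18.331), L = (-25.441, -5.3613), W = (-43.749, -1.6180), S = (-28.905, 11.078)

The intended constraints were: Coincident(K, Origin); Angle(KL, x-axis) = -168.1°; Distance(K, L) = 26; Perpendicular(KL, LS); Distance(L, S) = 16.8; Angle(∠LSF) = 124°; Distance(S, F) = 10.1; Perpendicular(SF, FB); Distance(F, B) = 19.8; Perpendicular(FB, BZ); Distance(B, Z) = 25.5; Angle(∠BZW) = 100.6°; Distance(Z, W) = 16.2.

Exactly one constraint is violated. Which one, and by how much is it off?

Distance(Z, W) = 16.2 — off by 5.80.

K = (0.00, 0.00) ✓; KL at -168.1° ✓; |KL| = 26.00 ✓; ∠(KL, LS) = 90.00° ✓; |LS| = 16.80 ✓; ∠LSF = 124.0° ✓; |SF| = 10.10 ✓; ∠(SF, FB) = 90.00° ✓; |FB| = 19.80 ✓; ∠(FB, BZ) = 90.00° ✓; |BZ| = 25.50 ✓; ∠BZW = 100.6° ✓; |ZW| = 22.00 ✗.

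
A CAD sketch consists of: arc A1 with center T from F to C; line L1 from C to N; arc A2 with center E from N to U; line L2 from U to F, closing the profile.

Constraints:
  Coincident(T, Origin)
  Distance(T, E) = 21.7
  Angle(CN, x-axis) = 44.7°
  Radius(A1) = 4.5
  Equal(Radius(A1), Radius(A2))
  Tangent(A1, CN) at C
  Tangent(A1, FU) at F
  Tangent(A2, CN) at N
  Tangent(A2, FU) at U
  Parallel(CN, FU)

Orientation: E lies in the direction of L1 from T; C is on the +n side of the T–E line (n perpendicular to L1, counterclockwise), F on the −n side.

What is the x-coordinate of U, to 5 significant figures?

18.590

The slot axis is L1's direction at 44.7°, so u = (cos 44.7°, sin 44.7°) = (0.71080, 0.70339) and n = (−sin 44.7°, cos 44.7°) = (-0.70339, 0.71080). T is at the origin and E lies 21.7 along u from T, so E = 21.7·u = (15.424, 15.264). Tangency of A1 to both parallel lines with radius 4.5 puts C and F at T ± 4.5·n: C = (-3.1653, 3.1986), F = (3.1653, -3.1986). Equal radii place N and U the same way about E: N = E + 4.5·n = (12.259, 18.462), U = E − 4.5·n = (18.590, 12.065). So U.x = 18.590.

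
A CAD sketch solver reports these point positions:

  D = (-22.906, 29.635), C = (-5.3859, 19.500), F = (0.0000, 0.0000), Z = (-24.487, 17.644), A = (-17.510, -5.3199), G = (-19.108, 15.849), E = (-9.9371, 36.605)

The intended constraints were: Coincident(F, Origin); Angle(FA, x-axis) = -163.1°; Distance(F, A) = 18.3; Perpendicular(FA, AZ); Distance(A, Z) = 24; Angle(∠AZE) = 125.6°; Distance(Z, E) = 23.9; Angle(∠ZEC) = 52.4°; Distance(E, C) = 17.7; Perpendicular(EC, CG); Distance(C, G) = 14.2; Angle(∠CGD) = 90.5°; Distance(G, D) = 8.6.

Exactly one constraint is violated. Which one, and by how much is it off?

Distance(G, D) = 8.6 — off by 5.70.

F = (0.00, 0.00) ✓; FA at -163.1° ✓; |FA| = 18.30 ✓; ∠(FA, AZ) = 90.00° ✓; |AZ| = 24.00 ✓; ∠AZE = 125.6° ✓; |ZE| = 23.90 ✓; ∠ZEC = 52.40° ✓; |EC| = 17.70 ✓; ∠(EC, CG) = 90.00° ✓; |CG| = 14.20 ✓; ∠CGD = 90.50° ✓; |GD| = 14.30 ✗.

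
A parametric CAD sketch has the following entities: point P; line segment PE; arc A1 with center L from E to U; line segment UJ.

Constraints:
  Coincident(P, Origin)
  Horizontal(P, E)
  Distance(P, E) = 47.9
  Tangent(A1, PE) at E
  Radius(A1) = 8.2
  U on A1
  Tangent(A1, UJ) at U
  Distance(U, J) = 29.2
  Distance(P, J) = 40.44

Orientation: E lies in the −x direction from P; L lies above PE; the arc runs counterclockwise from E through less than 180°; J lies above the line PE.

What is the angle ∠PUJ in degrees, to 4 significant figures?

68.14°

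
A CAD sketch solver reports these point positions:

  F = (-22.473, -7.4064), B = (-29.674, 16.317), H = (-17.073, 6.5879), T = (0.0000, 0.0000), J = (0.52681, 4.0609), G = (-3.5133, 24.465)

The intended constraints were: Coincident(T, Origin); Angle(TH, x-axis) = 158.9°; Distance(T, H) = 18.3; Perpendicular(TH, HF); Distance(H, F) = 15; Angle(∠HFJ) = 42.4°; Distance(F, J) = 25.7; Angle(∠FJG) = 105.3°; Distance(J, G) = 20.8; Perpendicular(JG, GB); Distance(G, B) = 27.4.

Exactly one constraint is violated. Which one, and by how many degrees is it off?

Perpendicular(JG, GB) — off by 6.10°.

T = (0.00, 0.00) ✓; TH at 158.9° ✓; |TH| = 18.30 ✓; ∠(TH, HF) = 90.00° ✓; |HF| = 15.00 ✓; ∠HFJ = 42.40° ✓; |FJ| = 25.70 ✓; ∠FJG = 105.3° ✓; |JG| = 20.80 ✓; ∠(JG, GB) = 96.10° ✗; |GB| = 27.40 ✓.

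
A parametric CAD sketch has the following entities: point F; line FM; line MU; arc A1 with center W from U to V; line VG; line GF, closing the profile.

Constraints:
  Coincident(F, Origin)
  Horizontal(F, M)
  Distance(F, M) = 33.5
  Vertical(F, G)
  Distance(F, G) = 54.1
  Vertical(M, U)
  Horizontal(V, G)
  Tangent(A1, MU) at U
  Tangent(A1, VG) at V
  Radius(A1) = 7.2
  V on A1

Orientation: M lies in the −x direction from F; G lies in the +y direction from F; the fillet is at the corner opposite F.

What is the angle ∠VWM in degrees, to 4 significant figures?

171.3°

The virtual corner opposite F is at (-33.50, 54.10). Since A1 is tangent to MU there, WU ⟂ MU and the tangent condition forces WV to be normal to VG, with radius 7.2, so the center W sits 7.2 in from both sides at W = (-26.30, 46.90). That places the tangent points at U = (-33.50, 46.90) on MU and V = (-26.30, 54.10) on VG. Then cos ∠VWM = WV·WM / (|WV||WM|), giving 171.3°.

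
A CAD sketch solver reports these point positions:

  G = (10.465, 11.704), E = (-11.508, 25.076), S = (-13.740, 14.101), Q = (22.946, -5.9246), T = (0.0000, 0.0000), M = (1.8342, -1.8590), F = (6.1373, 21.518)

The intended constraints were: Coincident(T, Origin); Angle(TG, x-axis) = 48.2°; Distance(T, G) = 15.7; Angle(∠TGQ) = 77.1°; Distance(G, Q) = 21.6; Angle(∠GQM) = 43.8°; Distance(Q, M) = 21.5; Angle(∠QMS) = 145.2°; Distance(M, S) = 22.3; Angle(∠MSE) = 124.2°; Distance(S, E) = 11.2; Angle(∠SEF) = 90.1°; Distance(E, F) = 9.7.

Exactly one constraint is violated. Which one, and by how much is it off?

Distance(E, F) = 9.7 — off by 8.30.

T = (0.00, 0.00) ✓; TG at 48.20° ✓; |TG| = 15.70 ✓; ∠TGQ = 77.10° ✓; |GQ| = 21.60 ✓; ∠GQM = 43.80° ✓; |QM| = 21.50 ✓; ∠QMS = 145.2° ✓; |MS| = 22.30 ✓; ∠MSE = 124.2° ✓; |SE| = 11.20 ✓; ∠SEF = 90.10° ✓; |EF| = 18.00 ✗.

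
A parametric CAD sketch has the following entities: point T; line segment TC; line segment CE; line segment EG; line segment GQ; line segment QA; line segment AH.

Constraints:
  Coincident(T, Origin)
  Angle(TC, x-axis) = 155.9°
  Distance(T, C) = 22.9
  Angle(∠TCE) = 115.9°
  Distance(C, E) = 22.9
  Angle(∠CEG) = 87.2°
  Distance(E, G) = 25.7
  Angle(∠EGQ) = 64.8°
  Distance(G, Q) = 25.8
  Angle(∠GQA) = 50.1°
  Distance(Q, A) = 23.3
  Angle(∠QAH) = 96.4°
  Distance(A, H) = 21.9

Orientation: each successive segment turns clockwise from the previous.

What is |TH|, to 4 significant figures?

41.05

∠GQA = 50.1° gives QA at 113.9° from the x-axis; with |QA| = 23.3, A = (-16.76, 29.94). ∠QAH = 96.4° gives AH at 30.30° from the x-axis; with |AH| = 21.9, H = (2.151, 40.99). Then |TH| = |H − T| = 41.05.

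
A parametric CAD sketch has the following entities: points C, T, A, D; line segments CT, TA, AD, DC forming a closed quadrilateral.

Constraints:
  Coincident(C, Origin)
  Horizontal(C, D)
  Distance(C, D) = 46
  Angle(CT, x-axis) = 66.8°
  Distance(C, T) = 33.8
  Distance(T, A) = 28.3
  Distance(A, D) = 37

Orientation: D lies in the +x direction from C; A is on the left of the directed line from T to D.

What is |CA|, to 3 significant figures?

55.0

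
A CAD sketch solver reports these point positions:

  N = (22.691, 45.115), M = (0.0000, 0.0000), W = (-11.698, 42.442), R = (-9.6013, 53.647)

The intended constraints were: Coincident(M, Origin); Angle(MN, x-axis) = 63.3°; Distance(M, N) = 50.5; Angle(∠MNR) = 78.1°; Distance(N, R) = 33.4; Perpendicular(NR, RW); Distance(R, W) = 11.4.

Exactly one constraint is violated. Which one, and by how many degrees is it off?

Perpendicular(NR, RW) — off by 4.20°.

M = (0.00, 0.00) ✓; MN at 63.30° ✓; |MN| = 50.50 ✓; ∠MNR = 78.10° ✓; |NR| = 33.40 ✓; ∠(NR, RW) = 94.20° ✗; |RW| = 11.40 ✓.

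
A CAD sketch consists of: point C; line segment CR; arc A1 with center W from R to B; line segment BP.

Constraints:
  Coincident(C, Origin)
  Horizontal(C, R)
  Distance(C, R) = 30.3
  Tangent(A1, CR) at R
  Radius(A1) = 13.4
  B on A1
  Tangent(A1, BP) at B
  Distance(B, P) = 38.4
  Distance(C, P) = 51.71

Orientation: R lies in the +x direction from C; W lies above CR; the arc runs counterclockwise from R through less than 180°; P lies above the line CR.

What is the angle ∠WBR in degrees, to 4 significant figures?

22.63°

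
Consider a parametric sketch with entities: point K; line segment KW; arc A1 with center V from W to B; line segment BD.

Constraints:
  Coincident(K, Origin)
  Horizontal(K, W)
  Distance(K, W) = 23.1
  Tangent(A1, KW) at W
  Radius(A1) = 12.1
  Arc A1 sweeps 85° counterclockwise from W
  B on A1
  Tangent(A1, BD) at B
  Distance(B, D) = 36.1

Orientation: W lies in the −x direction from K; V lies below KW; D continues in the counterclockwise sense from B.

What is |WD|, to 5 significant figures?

49.405

K is at the origin; KW is horizontal with |KW| = 23.1 and W on the −x side, so W = (-23.100, 0.0000). A1 meets KW tangentially, so VW is at right angles to KW, so V = W + (0, -12.1) = (-23.100, -12.100). On A1, W sits at bearing 90° from V; an 85° counterclockwise sweep puts B at bearing 175°, so B = V + 12.1·(cos 175°, sin 175°) = (-35.154, -11.045). The tangent condition forces VB to be normal to BD, so BD runs along (−sin 175°, cos 175°); with |BD| = 36.1, D = (-38.300, -47.008). Then |WD| = |D − W| = 49.405.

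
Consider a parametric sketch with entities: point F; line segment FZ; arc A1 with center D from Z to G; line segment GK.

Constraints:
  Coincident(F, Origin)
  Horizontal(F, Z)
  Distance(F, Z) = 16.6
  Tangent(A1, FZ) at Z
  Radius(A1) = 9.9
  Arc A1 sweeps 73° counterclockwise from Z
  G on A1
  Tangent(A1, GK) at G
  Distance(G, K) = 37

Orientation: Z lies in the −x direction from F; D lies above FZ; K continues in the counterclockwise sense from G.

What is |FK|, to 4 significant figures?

42.55

F is at the origin; FZ is horizontal with |FZ| = 16.6 and Z on the −x side, so Z = (-16.60, 0.000). Since A1 is tangent to FZ there, DZ ⟂ FZ, so D = Z + (0, 9.9) = (-16.60, 9.900). On A1, Z sits at bearing -90° from D; a 73° counterclockwise sweep puts G at bearing -17°, so G = D + 9.9·(cos -17°, sin -17°) = (-7.133, 7.006). A1 meets GK tangentially, so DG is at right angles to GK, so GK runs along (−sin -17°, cos -17°); with |GK| = 37.0, K = (3.685, 42.39). Then |FK| = |K − F| = 42.55.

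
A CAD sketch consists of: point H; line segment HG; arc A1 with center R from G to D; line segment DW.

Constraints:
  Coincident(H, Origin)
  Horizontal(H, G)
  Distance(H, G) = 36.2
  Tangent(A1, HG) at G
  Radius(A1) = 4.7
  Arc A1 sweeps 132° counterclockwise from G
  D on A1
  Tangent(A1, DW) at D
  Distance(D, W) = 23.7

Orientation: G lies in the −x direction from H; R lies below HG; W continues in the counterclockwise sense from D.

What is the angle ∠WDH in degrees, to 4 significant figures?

59.18°

On A1, G sits at bearing 90° from R; a 132° counterclockwise sweep puts D at bearing 222°, so D = R + 4.7·(cos 222°, sin 222°) = (-39.69, -7.845). The tangent condition forces RD to be normal to DW, so DW runs along (−sin 222°, cos 222°); with |DW| = 23.7, W = (-23.83, -25.46). Then cos ∠WDH = DW·DH / (|DW||DH|), giving 59.18°.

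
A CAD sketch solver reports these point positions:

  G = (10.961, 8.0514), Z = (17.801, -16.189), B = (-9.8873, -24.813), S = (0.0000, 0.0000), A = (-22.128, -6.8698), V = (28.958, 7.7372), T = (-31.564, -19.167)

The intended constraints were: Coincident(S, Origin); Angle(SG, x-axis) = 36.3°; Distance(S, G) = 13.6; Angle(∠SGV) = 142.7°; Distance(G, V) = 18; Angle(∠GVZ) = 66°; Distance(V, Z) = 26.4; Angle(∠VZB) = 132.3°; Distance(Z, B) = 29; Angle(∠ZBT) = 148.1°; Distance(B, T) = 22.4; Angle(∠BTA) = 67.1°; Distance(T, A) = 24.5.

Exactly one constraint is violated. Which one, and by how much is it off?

Distance(T, A) = 24.5 — off by 9.00.

S = (0.00, 0.00) ✓; SG at 36.30° ✓; |SG| = 13.60 ✓; ∠SGV = 142.7° ✓; |GV| = 18.00 ✓; ∠GVZ = 66.00° ✓; |VZ| = 26.40 ✓; ∠VZB = 132.3° ✓; |ZB| = 29.00 ✓; ∠ZBT = 148.1° ✓; |BT| = 22.40 ✓; ∠BTA = 67.10° ✓; |TA| = 15.50 ✗.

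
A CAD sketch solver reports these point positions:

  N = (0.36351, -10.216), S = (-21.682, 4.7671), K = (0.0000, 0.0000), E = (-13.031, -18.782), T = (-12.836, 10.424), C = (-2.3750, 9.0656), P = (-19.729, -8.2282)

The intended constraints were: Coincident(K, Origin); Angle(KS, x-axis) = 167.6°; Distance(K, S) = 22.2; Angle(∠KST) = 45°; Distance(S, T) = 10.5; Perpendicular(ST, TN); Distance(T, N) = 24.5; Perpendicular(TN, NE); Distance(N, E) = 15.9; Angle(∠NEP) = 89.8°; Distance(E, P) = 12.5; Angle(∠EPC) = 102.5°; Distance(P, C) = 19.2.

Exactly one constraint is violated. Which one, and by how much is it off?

Distance(P, C) = 19.2 — off by 5.30.

K = (0.00, 0.00) ✓; KS at 167.6° ✓; |KS| = 22.20 ✓; ∠KST = 45.00° ✓; |ST| = 10.50 ✓; ∠(ST, TN) = 90.00° ✓; |TN| = 24.50 ✓; ∠(TN, NE) = 90.00° ✓; |NE| = 15.90 ✓; ∠NEP = 89.80° ✓; |EP| = 12.50 ✓; ∠EPC = 102.5° ✓; |PC| = 24.50 ✗.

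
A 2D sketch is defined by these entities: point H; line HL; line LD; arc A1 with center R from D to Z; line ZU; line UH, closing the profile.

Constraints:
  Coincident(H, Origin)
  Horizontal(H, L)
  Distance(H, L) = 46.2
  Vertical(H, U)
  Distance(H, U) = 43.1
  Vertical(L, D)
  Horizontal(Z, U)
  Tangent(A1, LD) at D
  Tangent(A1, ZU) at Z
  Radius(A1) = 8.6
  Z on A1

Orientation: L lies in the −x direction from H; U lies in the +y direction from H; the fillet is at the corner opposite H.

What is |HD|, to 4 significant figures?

57.66

The virtual corner opposite H is at (-46.20, 43.10). The tangent condition forces RD to be normal to LD and the tangent condition forces RZ to be normal to ZU, with radius 8.6, so the center R sits 8.6 in from both sides at R = (-37.60, 34.50). That places the tangent points at D = (-46.20, 34.50) on LD and Z = (-37.60, 43.10) on ZU. Then |HD| = |D − H| = 57.66.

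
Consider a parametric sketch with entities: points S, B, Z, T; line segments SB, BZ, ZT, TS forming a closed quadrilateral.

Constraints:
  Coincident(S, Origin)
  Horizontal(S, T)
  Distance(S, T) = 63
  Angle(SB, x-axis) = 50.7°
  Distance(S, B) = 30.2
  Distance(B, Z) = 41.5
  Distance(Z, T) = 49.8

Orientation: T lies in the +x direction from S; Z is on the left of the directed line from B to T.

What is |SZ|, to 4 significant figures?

71.23

S is at the origin; ST is horizontal with |ST| = 63.0 and T in +x, so T = (63.0, 0). SB runs at 50.7° with |SB| = 30.2, so B = (19.13, 23.37). Z is determined by |BZ| = 41.5 and |ZT| = 49.8 together: it lies at the intersection of circle(B, 41.5) and circle(T, 49.8). With |BT| = 49.71, the foot of the radical line on BT is 17.23 from B and the perpendicular offset is √(41.5² − 17.23²) = 37.75. Taking the left-of-BT solution: Z = (52.09, 48.59).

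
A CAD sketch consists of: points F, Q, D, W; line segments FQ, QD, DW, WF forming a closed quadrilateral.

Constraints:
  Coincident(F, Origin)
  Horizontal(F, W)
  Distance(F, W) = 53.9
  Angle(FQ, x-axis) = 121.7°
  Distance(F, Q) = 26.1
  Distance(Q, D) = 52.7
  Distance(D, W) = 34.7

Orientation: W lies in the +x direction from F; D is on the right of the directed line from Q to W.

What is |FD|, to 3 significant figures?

27.8

Checks: |FW| = 53.90 ✓; |FQ| = 26.10 ✓; |QD| = 52.70 ✓; |DW| = 34.70 ✓.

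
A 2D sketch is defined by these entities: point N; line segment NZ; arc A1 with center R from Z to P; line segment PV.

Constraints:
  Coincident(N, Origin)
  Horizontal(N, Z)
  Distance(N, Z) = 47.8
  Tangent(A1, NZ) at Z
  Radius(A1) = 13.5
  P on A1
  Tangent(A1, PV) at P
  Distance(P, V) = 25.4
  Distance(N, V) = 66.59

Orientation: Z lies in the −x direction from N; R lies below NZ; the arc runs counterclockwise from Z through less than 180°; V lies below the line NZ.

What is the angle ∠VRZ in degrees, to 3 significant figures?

172°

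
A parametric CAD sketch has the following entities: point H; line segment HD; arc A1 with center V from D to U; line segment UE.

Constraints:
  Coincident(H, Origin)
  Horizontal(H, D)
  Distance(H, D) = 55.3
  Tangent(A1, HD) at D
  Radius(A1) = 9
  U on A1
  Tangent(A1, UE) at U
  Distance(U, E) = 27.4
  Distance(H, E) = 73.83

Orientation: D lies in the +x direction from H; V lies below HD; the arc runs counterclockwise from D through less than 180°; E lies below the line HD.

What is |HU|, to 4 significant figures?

50.12

H is at the origin; HD is horizontal with |HD| = 55.3 and D on the +x side, so D = (55.30, 0.000). Tangency of A1 to HD means the radius VD is perpendicular to HD, so V = D + (0, -9) = (55.30, -9.000). Since VU ⟂ UE (tangency), |VE| = √(9.0² + 27.4²) = 28.84 regardless of where U sits on A1. So E lies on both circle(H, 73.83) and circle(V, 28.84); the below-HD intersection is E = (64.22, -36.43). U is the foot of the tangent from E: U = (48.04, -14.31).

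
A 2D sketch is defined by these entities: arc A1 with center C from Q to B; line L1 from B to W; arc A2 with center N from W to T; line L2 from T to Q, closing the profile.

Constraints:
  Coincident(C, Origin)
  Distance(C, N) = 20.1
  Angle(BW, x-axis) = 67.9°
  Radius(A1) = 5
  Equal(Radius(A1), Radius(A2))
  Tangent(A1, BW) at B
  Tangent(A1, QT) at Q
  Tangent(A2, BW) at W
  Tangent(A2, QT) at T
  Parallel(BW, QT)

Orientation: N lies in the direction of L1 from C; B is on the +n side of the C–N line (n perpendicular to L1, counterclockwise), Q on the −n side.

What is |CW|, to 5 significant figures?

20.713

The slot axis is L1's direction at 67.9°, so u = (cos 67.9°, sin 67.9°) = (0.37622, 0.92653) and n = (−sin 67.9°, cos 67.9°) = (-0.92653, 0.37622). C is at the origin and N lies 20.1 along u from C, so N = 20.1·u = (7.5621, 18.623). Tangency of A1 to both parallel lines with radius 5.0 puts B and Q at C ± 5.0·n: B = (-4.6326, 1.8811), Q = (4.6326, -1.8811). Equal radii place W and T the same way about N: W = N + 5.0·n = (2.9295, 20.504), T = N − 5.0·n = (12.195, 16.742). Then |CW| = |W − C| = 20.713.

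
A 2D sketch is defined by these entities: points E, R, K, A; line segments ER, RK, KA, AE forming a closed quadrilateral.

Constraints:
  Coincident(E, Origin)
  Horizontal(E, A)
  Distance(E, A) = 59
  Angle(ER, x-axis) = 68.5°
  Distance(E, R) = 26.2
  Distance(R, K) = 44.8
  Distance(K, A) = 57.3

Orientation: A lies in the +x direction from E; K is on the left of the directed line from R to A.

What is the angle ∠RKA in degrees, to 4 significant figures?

63.93°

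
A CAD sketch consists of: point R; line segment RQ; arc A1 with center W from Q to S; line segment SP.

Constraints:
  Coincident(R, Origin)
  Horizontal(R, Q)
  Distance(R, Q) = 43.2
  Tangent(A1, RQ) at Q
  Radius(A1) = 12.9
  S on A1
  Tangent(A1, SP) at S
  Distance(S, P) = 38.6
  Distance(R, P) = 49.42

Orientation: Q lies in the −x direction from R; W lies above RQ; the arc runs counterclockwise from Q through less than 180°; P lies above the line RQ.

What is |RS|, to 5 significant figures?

32.190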